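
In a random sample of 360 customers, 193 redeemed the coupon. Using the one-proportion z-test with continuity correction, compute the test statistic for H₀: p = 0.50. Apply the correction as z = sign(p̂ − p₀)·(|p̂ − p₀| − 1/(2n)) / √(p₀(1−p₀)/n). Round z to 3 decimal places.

p̂ = 193/360 = 0.53611. p̂ − p₀ = 0.036111.
Continuity correction 1/(2n) = 1/720 = 0.001389.
Corrected numerator: |0.036111| − 0.001389 = 0.034722.
Null standard error: √(0.50·0.50/360) = √0.000694444 = 0.026352.
z = (+)0.034722/0.026352 = 1.318.

z = 1.318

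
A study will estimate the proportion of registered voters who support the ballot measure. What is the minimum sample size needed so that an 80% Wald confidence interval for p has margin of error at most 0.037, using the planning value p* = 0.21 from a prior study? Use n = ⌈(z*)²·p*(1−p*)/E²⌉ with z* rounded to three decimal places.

n = 200

The 80% critical value is z* = 1.282.
p*(1−p*) = 0.1659.
Required n before rounding: 1.643524 × 0.1659 / 0.037² = 199.168.
Rounding up, n = 200.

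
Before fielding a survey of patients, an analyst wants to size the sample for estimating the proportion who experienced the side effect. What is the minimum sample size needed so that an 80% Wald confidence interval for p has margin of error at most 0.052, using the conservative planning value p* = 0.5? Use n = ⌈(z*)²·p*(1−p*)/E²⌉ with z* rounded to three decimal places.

n = 152

For 80% confidence, z* = 1.282.
p*(1−p*) = 0.50·0.50 = 0.2500.
Required n before rounding: 1.643524 × 0.2500 / 0.052² = 151.953.
⌈151.953⌉ = 152.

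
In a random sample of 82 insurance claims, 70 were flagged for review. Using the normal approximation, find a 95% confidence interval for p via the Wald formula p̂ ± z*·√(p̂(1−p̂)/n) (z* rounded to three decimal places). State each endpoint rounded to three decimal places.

The sample proportion is 70/82 = 0.85366.
SE = √(p̂(1−p̂)/n) = √(0.124926/82) = 0.039032.
The 95% critical value is z* = 1.960.
Margin of error: 1.960 × 0.039032 = 0.07650.
Interval: 0.85366 ± 0.07650 → (0.777, 0.930).

(0.777, 0.930)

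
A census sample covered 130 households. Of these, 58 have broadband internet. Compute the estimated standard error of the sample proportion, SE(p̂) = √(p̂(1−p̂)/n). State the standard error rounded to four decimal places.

SE = 0.0436

The sample proportion is 58/130 = 0.44615.
p̂(1−p̂) = 0.44615·0.55385 = 0.247100.
SE = √(0.247100/130) = 0.0436.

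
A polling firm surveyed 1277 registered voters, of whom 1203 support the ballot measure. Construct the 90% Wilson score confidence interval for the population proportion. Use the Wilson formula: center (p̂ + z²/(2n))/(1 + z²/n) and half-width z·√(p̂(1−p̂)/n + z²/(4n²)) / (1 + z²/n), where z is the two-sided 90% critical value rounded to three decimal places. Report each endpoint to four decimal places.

(0.9303, 0.9519)

p̂ = 1203/1277 = 0.94205; z = 1.645, so z² = 2.706025.
Denominator 1 + z²/n = 1 + 2.706025/1277 = 1.002119.
Center = (0.94205 + 0.001060)/1.002119 = 0.94112.
Radicand: p̂(1−p̂)/n + z²/(4n²) = 0.000042749 + 0.000000415 = 0.000043164.
Half-width = 1.645·√0.000043164/1.002119 = 0.01078.
Interval: 0.94112 ± 0.01078 → (0.9303, 0.9519).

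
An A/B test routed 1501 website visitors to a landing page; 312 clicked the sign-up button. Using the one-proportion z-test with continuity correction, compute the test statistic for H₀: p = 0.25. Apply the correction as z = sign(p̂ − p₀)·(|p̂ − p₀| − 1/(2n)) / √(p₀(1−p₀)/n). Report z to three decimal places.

With x = 312 successes in n = 1501, p̂ = 0.20786. p̂ − p₀ = -0.042139.
1/(2n) = 0.000333.
Corrected numerator: |-0.042139| − 0.000333 = 0.041806.
Null standard error: √(0.25·0.75/1501) = √0.000124917 = 0.011177.
z = −0.041806/0.011177 = -3.740.

z = -3.740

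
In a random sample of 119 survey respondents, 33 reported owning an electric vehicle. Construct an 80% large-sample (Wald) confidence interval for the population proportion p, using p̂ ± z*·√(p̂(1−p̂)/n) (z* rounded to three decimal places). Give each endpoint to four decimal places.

(0.2247, 0.3299)

p̂ = 33/119 = 0.27731.
SE(p̂) = √(0.27731·0.72269/119) = 0.041038.
For 80% confidence, z* = 1.282.
Margin = 1.282·0.041038 = 0.05261.
Interval: 0.27731 ± 0.05261 → (0.2247, 0.3299).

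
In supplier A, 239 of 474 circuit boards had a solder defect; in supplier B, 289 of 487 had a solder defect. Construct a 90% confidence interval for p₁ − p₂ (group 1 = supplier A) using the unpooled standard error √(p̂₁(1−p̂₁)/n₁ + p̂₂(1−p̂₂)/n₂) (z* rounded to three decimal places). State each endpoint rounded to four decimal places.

(-0.1418, -0.0366)

p̂₁ = 0.50422, p̂₂ = 0.59343, so the observed difference is -0.08921.
Unpooled SE = √(p̂₁(1−p̂₁)/n₁ + p̂₂(1−p̂₂)/n₂) = √(0.000527389 + 0.000495423) = 0.031981.
The 90% critical value is z* = 1.645. Margin = 1.645·0.031981 = 0.05261.
So the interval runs from -0.1418 to -0.0366.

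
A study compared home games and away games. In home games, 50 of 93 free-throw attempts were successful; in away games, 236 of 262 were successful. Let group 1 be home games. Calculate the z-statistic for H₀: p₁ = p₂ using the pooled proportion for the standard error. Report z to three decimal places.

z = -7.603

p̂₁ = 50/93 = 0.53763, p̂₂ = 236/262 = 0.90076.
Pooling: p̂ = 286/355 = 0.80563.
Pooled SE = √[0.1565880·0.01456948] ≈ 0.047764.
z = -0.36313/0.047764 = -7.603.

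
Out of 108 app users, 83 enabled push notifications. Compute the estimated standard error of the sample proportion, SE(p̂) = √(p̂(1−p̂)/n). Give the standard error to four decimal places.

SE = 0.0406

Sample proportion p̂ = 83/108 = 0.76852.
p̂(1−p̂) = 0.177897.
Dividing by n and taking the root: √0.001647194 = 0.0406.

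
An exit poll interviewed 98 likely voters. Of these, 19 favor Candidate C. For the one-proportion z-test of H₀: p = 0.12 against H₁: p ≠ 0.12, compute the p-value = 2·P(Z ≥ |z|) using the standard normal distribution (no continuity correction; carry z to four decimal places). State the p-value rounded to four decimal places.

p̂ = 19/98 = 0.19388.
Null standard error: √(0.12·0.88/98) = √0.001077551 = 0.032826.
Test statistic (full precision, shown to 4 dp): z = (19/98 − 0.12)/SE₀ ≈ 2.2506.
p-value = 2·P(Z ≥ |z|) with z = 2.2506 → 0.0244.

p-value = 0.0244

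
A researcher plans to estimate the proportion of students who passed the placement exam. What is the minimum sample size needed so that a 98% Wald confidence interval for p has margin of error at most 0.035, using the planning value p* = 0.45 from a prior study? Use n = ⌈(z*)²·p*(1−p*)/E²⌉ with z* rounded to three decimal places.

z* = 2.326 at the 98% level.
p*(1−p*) = 0.45·0.55 = 0.2475.
Required n before rounding: 5.410276 × 0.2475 / 0.035² = 1093.097.
Rounding up, n = 1094.

n = 1094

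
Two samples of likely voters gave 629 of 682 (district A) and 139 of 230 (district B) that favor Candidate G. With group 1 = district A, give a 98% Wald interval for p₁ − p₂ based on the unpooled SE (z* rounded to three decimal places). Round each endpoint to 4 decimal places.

p̂₁ = 629/682 = 0.92229, p̂₂ = 139/230 = 0.60435; p̂₁ − p̂₂ = 0.31794.
SE = √(0.000105093 + 0.001039615) = √0.001144708 = 0.033834.
For 98% confidence, z* = 2.326. Margin of error = 0.07870.
Interval: 0.31794 ± 0.07870 → (0.2392, 0.3966).

(0.2392, 0.3966)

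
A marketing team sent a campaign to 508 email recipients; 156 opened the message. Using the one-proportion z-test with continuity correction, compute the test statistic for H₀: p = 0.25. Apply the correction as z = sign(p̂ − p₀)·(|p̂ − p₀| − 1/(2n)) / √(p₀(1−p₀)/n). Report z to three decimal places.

p̂ = 156/508 = 0.30709. p̂ − p₀ = 0.057087.
1/(2n) = 0.000984.
Corrected numerator: |0.057087| − 0.000984 = 0.056103.
SE₀ = √(0.25·0.75/508) = 0.019212.
z = (+)0.056103/0.019212 = 2.920.

z = 2.920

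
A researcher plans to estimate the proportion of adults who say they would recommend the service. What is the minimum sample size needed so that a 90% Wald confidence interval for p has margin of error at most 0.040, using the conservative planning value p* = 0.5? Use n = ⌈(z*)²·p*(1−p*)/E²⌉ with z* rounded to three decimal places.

z* = 1.645 at the 90% level.
p*(1−p*) = 0.50·0.50 = 0.2500.
(z*)²·p*(1−p*)/E² = 2.706025·0.2500/0.001600 = 422.816.
⌈422.816⌉ = 423.

n = 423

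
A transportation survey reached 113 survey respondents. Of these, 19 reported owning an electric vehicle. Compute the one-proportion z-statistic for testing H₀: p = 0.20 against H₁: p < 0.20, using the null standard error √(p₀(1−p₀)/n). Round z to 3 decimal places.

With x = 19 successes in n = 113, p̂ = 0.16814.
Under H₀, SE = √(p₀(1−p₀)/n) = √(0.20·0.80/113) = √0.001415929 = 0.037629.
Test statistic: z = -0.03186/0.037629 = -0.847.

z = -0.847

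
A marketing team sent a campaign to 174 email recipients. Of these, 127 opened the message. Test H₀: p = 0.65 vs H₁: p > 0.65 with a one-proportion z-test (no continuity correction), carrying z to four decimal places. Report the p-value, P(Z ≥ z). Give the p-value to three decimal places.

Sample proportion p̂ = 127/174 = 0.72989.
Under H₀, SE = √(p₀(1−p₀)/n) = √(0.65·0.35/174) = √0.001307471 = 0.036159.
Test statistic (full precision, shown to 4 dp): z = (127/174 − 0.65)/SE₀ ≈ 2.2093.
From the standard normal, P(Z ≥ z) = 0.014.

p-value = 0.014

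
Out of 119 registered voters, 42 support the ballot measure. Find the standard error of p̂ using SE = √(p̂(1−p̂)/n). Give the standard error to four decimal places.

Sample proportion p̂ = 42/119 = 0.35294.
p̂(1−p̂) = 0.35294·0.64706 = 0.228373.
Dividing by n and taking the root: √0.001919101 = 0.0438.

SE = 0.0438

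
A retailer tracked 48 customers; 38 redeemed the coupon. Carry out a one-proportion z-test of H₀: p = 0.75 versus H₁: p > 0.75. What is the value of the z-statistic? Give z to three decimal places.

p̂ = 38/48 = 0.79167.
SE₀ = √(0.75·0.25/48) = 0.062500.
z = (0.79167 − 0.75)/0.062500 = 0.04167/0.062500 = 0.667.

z = 0.667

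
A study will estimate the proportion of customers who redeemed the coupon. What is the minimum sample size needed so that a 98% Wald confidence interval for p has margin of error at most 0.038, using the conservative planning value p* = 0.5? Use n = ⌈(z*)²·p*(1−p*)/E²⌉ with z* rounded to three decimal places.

n = 937

z* = 2.326 at the 98% level.
p*(1−p*) = 0.2500.
(z*)²·p*(1−p*)/E² = 5.410276·0.2500/0.001444 = 936.682.
⌈936.682⌉ = 937.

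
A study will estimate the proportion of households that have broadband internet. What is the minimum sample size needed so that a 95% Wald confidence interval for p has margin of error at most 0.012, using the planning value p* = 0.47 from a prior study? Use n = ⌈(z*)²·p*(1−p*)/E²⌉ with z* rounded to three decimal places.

n = 6646

For 95% confidence, z* = 1.960.
p*(1−p*) = 0.47·0.53 = 0.2491.
(z*)²·p*(1−p*)/E² = 3.841600·0.2491/0.000144 = 6645.434.
Rounding up, n = 6646.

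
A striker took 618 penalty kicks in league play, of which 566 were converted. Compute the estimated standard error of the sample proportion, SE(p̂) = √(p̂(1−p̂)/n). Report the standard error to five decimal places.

p̂ = 566/618 = 0.91586.
p̂(1−p̂) = 0.077060.
SE = √(0.077060/618) = √0.000124693 = 0.01117.

SE = 0.01117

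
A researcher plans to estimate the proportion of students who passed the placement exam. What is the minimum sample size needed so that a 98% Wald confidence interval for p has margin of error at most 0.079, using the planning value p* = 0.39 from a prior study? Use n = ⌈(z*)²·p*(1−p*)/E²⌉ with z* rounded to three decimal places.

z* = 2.326 at the 98% level.
p*(1−p*) = 0.39·0.61 = 0.2379.
(z*)²·p*(1−p*)/E² = 5.410276·0.2379/0.006241 = 206.234.
Rounding up, n = 207.

n = 207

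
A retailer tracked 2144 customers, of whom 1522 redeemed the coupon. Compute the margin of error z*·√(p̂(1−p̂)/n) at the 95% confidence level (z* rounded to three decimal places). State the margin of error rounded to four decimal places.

ME = 0.0192

With x = 1522 successes in n = 2144, p̂ = 0.70989.
SE = √(p̂(1−p̂)/n) = √(0.205947/2144) = 0.009801.
For 95% confidence, z* = 1.960.
ME = 1.960·0.009801 = 0.0192.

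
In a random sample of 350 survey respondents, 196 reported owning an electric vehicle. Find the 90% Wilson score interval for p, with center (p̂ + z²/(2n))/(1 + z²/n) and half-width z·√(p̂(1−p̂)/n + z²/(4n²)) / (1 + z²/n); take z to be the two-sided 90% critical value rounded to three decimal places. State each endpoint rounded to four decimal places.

Here p̂ = 196/350 = 0.56000 and z = 1.645 (z² = 2.706025).
1 + z²/n = 1.007732.
Adjusted center: (0.56000 + z²/(2n))/1.007732 = 0.55954.
Radicand: p̂(1−p̂)/n + z²/(4n²) = 0.000704000 + 0.000005523 = 0.000709523.
Half-width = z·√(radicand)/denom = 1.645·0.026637/1.007732 = 0.04348.
CI: 0.55954 ± 0.04348 = (0.5161, 0.6030).

(0.5161, 0.6030)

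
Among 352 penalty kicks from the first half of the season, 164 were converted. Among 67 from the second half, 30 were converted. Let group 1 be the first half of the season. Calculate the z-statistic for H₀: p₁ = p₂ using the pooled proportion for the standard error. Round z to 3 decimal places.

Sample proportions: p̂₁ = 164/352 = 0.46591 and p̂₂ = 30/67 = 0.44776.
Pooled p̂ = (164+30)/(352+67) = 194/419 = 0.46301.
Pooled SE = √[0.2486315·0.01776628] ≈ 0.066462.
z = 0.01815/0.066462 = 0.273.

z = 0.273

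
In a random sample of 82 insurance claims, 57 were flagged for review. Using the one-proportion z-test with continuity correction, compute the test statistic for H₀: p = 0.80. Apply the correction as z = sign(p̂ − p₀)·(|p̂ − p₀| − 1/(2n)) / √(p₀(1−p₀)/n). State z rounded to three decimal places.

With x = 57 successes in n = 82, p̂ = 0.69512. p̂ − p₀ = -0.104878.
1/(2n) = 0.006098.
Corrected numerator: |-0.104878| − 0.006098 = 0.098780.
Null standard error: √(0.80·0.20/82) = √0.001951220 = 0.044173.
z = (−)0.098780/0.044173 = -2.236.

z = -2.236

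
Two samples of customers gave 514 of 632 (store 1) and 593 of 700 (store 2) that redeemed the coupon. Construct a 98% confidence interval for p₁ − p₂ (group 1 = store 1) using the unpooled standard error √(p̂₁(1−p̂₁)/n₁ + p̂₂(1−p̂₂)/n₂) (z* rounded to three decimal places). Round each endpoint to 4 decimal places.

(-0.0818, 0.0141)

p̂₁ = 514/632 = 0.81329, p̂₂ = 593/700 = 0.84714; p̂₁ − p̂₂ = -0.03385.
Unpooled SE = √(p̂₁(1−p̂₁)/n₁ + p̂₂(1−p̂₂)/n₂) = √(0.000240267 + 0.000184988) = 0.020622.
For 98% confidence, z* = 2.326. Margin of error = 0.04797.
So the interval runs from -0.0818 to 0.0141.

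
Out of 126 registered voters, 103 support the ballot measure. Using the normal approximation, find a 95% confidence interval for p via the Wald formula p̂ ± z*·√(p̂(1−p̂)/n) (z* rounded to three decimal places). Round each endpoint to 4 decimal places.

(0.7500, 0.8849)

The sample proportion is 103/126 = 0.81746.
Standard error of p̂: √(0.149219/126) = √0.001184277 = 0.034413.
The 95% critical value is z* = 1.960.
Margin = 1.960·0.034413 = 0.06745.
So the interval runs from 0.7500 to 0.8849.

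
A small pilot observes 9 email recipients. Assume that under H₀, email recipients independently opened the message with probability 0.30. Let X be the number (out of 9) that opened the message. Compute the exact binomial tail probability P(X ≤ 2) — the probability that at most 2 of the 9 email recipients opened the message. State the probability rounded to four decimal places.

X is binomial with n = 9 and p = 0.30.
P(X ≤ 2) = C(9,0)·0.30^0·0.70^9 + C(9,1)·0.30^1·0.70^8 + C(9,2)·0.30^2·0.70^7.
= 0.040354 + 0.155650 + 0.266828 = 0.4628.

P = 0.4628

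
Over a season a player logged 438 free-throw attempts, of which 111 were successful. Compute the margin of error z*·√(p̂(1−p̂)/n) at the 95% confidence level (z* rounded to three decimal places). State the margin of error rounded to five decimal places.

With x = 111 successes in n = 438, p̂ = 0.25342.
SE(p̂) = √(0.25342·0.74658/438) = 0.020784.
The 95% critical value is z* = 1.960.
Margin of error = z*·SE = 1.960 × 0.020784 = 0.04074.

ME = 0.04074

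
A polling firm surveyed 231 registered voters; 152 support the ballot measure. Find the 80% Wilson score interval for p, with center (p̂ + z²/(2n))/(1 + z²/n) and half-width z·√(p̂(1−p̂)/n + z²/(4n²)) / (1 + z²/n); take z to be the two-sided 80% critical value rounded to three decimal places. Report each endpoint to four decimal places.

Here p̂ = 152/231 = 0.65801 and z = 1.282 (z² = 1.643524).
1 + z²/n = 1.007115.
Adjusted center: (0.65801 + z²/(2n))/1.007115 = 0.65689.
Radicand: p̂(1−p̂)/n + z²/(4n²) = 0.000974170 + 0.000007700 = 0.000981870.
Half-width = z·√(radicand)/denom = 1.282·0.031335/1.007115 = 0.03989.
CI: 0.65689 ± 0.03989 = (0.6170, 0.6968).

(0.6170, 0.6968)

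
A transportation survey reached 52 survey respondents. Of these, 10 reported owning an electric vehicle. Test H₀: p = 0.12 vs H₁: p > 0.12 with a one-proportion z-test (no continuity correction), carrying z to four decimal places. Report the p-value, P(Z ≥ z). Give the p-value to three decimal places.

With x = 10 successes in n = 52, p̂ = 0.19231.
SE₀ = √(0.12·0.88/52) = 0.045064.
Test statistic (full precision, shown to 4 dp): z = (10/52 − 0.12)/SE₀ ≈ 1.6046.
From the standard normal, P(Z ≥ z) = 0.054.

p-value = 0.054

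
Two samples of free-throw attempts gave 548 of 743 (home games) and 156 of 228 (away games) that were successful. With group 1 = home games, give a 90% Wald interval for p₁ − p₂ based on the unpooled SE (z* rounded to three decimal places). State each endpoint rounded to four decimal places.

(-0.0038, 0.1105)

p̂₁ = 548/743 = 0.73755, p̂₂ = 156/228 = 0.68421; p̂₁ − p̂₂ = 0.05334.
SE = √(0.000260525 + 0.000947660) = √0.001208185 = 0.034759.
z* = 1.645 at the 90% level. Margin = 1.645·0.034759 = 0.05718.
So the interval runs from -0.0038 to 0.1105.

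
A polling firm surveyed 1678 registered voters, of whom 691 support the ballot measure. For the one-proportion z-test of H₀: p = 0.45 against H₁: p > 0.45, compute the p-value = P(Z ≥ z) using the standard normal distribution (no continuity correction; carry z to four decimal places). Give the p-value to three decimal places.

p-value = 0.999

p̂ = 691/1678 = 0.41180.
Under H₀, SE = √(p₀(1−p₀)/n) = √(0.45·0.55/1678) = √0.000147497 = 0.012145.
Test statistic (full precision, shown to 4 dp): z = (691/1678 − 0.45)/SE₀ ≈ -3.1454.
p-value = P(Z ≥ z) with z = -3.1454 → 0.999.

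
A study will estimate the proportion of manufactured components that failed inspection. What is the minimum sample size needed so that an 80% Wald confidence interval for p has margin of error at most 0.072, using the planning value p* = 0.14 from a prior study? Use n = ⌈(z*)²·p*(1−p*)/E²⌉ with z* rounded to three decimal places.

n = 39

The 80% critical value is z* = 1.282.
p*(1−p*) = 0.14·0.86 = 0.1204.
(z*)²·p*(1−p*)/E² = 1.643524·0.1204/0.005184 = 38.171.
Rounding up, n = 39.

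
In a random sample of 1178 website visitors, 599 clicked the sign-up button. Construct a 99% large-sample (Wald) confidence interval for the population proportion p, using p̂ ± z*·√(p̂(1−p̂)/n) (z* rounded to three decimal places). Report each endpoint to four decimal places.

The sample proportion is 599/1178 = 0.50849.
SE(p̂) = √(0.50849·0.49151/1178) = 0.014566.
z* = 2.576 at the 99% level.
Margin = 2.576·0.014566 = 0.03752.
So the interval runs from 0.4710 to 0.5460.

(0.4710, 0.5460)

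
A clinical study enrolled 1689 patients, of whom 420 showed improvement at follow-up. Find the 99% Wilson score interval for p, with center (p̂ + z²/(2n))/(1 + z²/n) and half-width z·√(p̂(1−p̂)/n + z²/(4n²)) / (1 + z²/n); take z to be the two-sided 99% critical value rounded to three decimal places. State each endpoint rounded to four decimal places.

(0.2226, 0.2767)

p̂ = 420/1689 = 0.24867; z = 2.576, so z² = 6.635776.
1 + z²/n = 1.003929.
Center = (0.24867 + 0.001964)/1.003929 = 0.24965.
Radicand: p̂(1−p̂)/n + z²/(4n²) = 0.000110617 + 0.000000582 = 0.000111199.
Half-width = z·√(radicand)/denom = 2.576·0.010545/1.003929 = 0.02706.
Interval: 0.24965 ± 0.02706 → (0.2226, 0.2767).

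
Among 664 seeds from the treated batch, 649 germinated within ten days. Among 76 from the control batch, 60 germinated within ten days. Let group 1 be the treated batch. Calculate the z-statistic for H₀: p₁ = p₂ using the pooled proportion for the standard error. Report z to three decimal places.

p̂₁ = 649/664 = 0.97741, p̂₂ = 60/76 = 0.78947.
Pooled p̂ = (649+60)/(664+76) = 709/740 = 0.95811.
Pooled SE = √[0.0401370·0.01466392] ≈ 0.024260.
z = 0.18794/0.024260 = 7.747.

z = 7.747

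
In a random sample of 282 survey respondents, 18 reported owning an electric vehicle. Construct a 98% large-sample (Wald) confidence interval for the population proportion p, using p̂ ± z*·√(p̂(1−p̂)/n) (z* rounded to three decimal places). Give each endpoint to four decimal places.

(0.0300, 0.0977)

The sample proportion is 18/282 = 0.06383.
SE = √(p̂(1−p̂)/n) = √(0.059756/282) = 0.014557.
The 98% critical value is z* = 2.326.
Margin of error: 2.326 × 0.014557 = 0.03386.
Interval: 0.06383 ± 0.03386 → (0.0300, 0.0977).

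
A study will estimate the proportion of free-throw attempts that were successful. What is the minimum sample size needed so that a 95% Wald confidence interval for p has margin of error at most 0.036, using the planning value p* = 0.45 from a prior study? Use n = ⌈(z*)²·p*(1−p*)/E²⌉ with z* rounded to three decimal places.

The 95% critical value is z* = 1.960.
p*(1−p*) = 0.45·0.55 = 0.2475.
(z*)²·p*(1−p*)/E² = 3.841600·0.2475/0.001296 = 733.639.
⌈733.639⌉ = 734.

n = 734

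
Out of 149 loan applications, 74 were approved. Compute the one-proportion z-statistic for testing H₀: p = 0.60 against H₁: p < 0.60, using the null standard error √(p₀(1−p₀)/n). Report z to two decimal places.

z = -2.58

The sample proportion is 74/149 = 0.49664.
Null standard error: √(0.60·0.40/149) = √0.001610738 = 0.040134.
z = (p̂ − p₀)/SE = (0.49664 − 0.60)/0.040134 = -2.58.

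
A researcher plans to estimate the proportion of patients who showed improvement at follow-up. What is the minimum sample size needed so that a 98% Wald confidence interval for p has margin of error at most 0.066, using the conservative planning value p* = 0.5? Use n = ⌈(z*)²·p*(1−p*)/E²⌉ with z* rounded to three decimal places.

The 98% critical value is z* = 2.326.
p*(1−p*) = 0.50·0.50 = 0.2500.
Required n before rounding: 5.410276 × 0.2500 / 0.066² = 310.507.
⌈310.507⌉ = 311.

n = 311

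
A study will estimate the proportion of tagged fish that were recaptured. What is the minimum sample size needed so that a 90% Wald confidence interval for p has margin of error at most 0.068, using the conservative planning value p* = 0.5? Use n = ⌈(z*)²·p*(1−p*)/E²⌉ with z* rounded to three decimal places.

n = 147

z* = 1.645 at the 90% level.
p*(1−p*) = 0.50·0.50 = 0.2500.
Required n before rounding: 2.706025 × 0.2500 / 0.068² = 146.303.
⌈146.303⌉ = 147.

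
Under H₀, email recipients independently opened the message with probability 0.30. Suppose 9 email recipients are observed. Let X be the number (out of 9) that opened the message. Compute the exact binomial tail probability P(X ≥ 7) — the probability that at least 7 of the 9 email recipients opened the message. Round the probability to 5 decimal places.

P = 0.00429

X ~ Binomial(n=9, p=0.30).
P(X ≥ 7) = C(9,7)·0.30^7·0.70^2 + C(9,8)·0.30^8·0.70^1 + C(9,9)·0.30^9·0.70^0.
= 0.003858 + 0.000413 + 0.000020 = 0.00429.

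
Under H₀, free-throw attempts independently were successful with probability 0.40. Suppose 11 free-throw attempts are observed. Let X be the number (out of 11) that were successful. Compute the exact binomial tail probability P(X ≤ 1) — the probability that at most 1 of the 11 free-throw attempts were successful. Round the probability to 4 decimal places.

P = 0.0302

X ~ Binomial(n=11, p=0.40).
P(X ≤ 1) = C(11,0)·0.40^0·0.60^11 + C(11,1)·0.40^1·0.60^10.
= 0.003628 + 0.026605 = 0.0302.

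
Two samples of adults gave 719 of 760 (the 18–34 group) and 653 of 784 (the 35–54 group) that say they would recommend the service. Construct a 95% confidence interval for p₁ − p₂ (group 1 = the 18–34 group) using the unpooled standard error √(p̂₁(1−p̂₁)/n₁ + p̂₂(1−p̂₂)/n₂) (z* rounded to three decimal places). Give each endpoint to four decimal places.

p̂₁ = 0.94605, p̂₂ = 0.83291, so the observed difference is 0.11314.
SE = √(0.000067154 + 0.000177516) = √0.000244670 = 0.015642.
The 95% critical value is z* = 1.960. Margin of error = 0.03066.
So the interval runs from 0.0825 to 0.1438.

(0.0825, 0.1438)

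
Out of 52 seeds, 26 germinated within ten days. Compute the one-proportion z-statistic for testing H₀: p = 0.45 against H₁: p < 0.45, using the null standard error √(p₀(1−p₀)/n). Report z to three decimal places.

With x = 26 successes in n = 52, p̂ = 0.50000.
SE₀ = √(0.45·0.55/52) = 0.068990.
z = (p̂ − p₀)/SE = (0.50000 − 0.45)/0.068990 = 0.725.

z = 0.725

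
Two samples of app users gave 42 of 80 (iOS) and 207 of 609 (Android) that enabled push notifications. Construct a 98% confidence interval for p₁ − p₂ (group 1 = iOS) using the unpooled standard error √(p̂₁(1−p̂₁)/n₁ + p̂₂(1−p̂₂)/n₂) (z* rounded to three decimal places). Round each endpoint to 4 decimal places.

p̂₁ = 42/80 = 0.52500, p̂₂ = 207/609 = 0.33990; p̂₁ − p̂₂ = 0.18510.
Unpooled SE = √(p̂₁(1−p̂₁)/n₁ + p̂₂(1−p̂₂)/n₂) = √(0.003117187 + 0.000368421) = 0.059039.
z* = 2.326 at the 98% level. Margin = 2.326·0.059039 = 0.13732.
So the interval runs from 0.0478 to 0.3224.

(0.0478, 0.3224)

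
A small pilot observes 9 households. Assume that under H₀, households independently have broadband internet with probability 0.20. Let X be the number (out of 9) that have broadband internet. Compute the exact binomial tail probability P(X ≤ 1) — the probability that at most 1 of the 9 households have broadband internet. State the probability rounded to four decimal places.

X ~ Binomial(n=9, p=0.20).
P(X ≤ 1) = C(9,0)·0.20^0·0.80^9 + C(9,1)·0.20^1·0.80^8.
= 0.134218 + 0.301990 = 0.4362.

P = 0.4362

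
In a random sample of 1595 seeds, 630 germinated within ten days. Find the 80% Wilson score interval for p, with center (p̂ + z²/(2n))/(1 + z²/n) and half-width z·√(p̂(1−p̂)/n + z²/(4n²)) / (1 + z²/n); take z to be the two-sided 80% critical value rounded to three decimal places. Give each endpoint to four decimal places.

p̂ = 630/1595 = 0.39498; z = 1.282, so z² = 1.643524.
1 + z²/n = 1.001030.
Adjusted center: (0.39498 + z²/(2n))/1.001030 = 0.39509.
Radicand: p̂(1−p̂)/n + z²/(4n²) = 0.000149826 + 0.000000162 = 0.000149988.
Half-width = 1.282·√0.000149988/1.001030 = 0.01568.
Interval: 0.39509 ± 0.01568 → (0.3794, 0.4108).

(0.3794, 0.4108)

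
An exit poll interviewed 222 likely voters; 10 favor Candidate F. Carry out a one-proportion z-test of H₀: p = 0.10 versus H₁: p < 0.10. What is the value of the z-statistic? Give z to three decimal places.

The sample proportion is 10/222 = 0.04505.
Null standard error: √(0.10·0.90/222) = √0.000405405 = 0.020135.
z = (0.04505 − 0.10)/0.020135 = -0.05495/0.020135 = -2.729.

z = -2.729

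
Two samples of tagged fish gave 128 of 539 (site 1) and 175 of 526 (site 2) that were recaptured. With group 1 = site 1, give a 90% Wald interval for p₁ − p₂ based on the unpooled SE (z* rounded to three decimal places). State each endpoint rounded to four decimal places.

(-0.1405, -0.0499)

p̂₁ = 128/539 = 0.23748, p̂₂ = 175/526 = 0.33270; p̂₁ − p̂₂ = -0.09522.
SE = √(0.000335958 + 0.000422073) = √0.000758031 = 0.027532.
The 90% critical value is z* = 1.645. Margin = 1.645·0.027532 = 0.04529.
Interval: -0.09522 ± 0.04529 → (-0.1405, -0.0499).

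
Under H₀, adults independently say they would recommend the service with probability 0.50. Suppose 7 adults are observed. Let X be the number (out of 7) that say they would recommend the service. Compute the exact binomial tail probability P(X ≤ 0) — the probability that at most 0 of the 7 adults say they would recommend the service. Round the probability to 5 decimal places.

X ~ Binomial(n=7, p=0.50).
P(X ≤ 0) = C(7,0)·0.50^0·0.50^7.
= 0.007812 = 0.00781.

P = 0.00781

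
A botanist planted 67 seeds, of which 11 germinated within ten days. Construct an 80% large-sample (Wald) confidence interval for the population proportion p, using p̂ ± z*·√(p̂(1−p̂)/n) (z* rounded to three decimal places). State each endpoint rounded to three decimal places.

(0.106, 0.222)

Sample proportion p̂ = 11/67 = 0.16418.
Standard error of p̂: √(0.137224/67) = √0.002048124 = 0.045256.
z* = 1.282 at the 80% level.
Margin = 1.282·0.045256 = 0.05802.
So the interval runs from 0.106 to 0.222.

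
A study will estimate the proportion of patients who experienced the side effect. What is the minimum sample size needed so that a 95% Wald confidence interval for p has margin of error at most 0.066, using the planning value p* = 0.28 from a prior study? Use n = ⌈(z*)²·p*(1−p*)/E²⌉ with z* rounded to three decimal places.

n = 178

For 95% confidence, z* = 1.960.
p*(1−p*) = 0.28·0.72 = 0.2016.
Required n before rounding: 3.841600 × 0.2016 / 0.066² = 177.793.
⌈177.793⌉ = 178.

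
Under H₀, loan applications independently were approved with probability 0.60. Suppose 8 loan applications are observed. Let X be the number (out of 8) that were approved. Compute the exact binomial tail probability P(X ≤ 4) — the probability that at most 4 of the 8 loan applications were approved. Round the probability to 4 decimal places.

P = 0.4059

X ~ Binomial(n=8, p=0.60).
P(X ≤ 4) = Σ_{j=0}^{4} C(8,j)·0.60^j·0.40^{8−j}.
= 0.000655 + 0.007864 + 0.041288 + 0.123863 + 0.232243 = 0.4059.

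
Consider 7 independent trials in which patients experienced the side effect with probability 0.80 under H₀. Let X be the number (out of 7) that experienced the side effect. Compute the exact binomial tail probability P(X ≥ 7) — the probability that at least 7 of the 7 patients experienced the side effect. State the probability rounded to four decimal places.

X is binomial with n = 7 and p = 0.80.
P(X ≥ 7) = C(7,7)·0.80^7·0.20^0.
= 0.209715 = 0.2097.

P = 0.2097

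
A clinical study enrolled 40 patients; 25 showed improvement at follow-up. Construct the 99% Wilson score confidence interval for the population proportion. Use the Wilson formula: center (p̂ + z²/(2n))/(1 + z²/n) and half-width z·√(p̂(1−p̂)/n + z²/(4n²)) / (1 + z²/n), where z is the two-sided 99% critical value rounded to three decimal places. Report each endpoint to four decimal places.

(0.4237, 0.7907)

Here p̂ = 25/40 = 0.62500 and z = 2.576 (z² = 6.635776).
Denominator 1 + z²/n = 1 + 6.635776/40 = 1.165894.
Center = (0.62500 + 0.082947)/1.165894 = 0.60721.
Radicand: p̂(1−p̂)/n + z²/(4n²) = 0.005859375 + 0.001036840 = 0.006896215.
Half-width = z·√(radicand)/denom = 2.576·0.083043/1.165894 = 0.18348.
So the interval runs from 0.4237 to 0.7907.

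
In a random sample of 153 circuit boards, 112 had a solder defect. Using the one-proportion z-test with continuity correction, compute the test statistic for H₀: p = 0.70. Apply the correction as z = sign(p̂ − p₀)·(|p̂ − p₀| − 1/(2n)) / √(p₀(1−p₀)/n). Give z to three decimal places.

The sample proportion is 112/153 = 0.73203. p̂ − p₀ = 0.032026.
Continuity correction 1/(2n) = 1/306 = 0.003268.
Corrected numerator: |0.032026| − 0.003268 = 0.028758.
Under H₀, SE = √(p₀(1−p₀)/n) = √(0.70·0.30/153) = √0.001372549 = 0.037048.
z = +0.028758/0.037048 = 0.776.

z = 0.776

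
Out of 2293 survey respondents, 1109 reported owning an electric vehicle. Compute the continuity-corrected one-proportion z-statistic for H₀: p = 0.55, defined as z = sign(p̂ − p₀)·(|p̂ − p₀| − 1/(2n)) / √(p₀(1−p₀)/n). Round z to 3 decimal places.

z = -6.366

p̂ = 1109/2293 = 0.48365. p̂ − p₀ = -0.066354.
1/(2n) = 0.000218.
Corrected numerator: |-0.066354| − 0.000218 = 0.066136.
Under H₀, SE = √(p₀(1−p₀)/n) = √(0.55·0.45/2293) = √0.000107937 = 0.010389.
z = −0.066136/0.010389 = -6.366.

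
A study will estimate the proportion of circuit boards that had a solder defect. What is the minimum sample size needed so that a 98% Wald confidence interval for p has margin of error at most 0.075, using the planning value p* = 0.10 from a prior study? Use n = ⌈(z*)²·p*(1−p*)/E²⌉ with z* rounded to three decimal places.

z* = 2.326 at the 98% level.
p*(1−p*) = 0.10·0.90 = 0.0900.
Required n before rounding: 5.410276 × 0.0900 / 0.075² = 86.564.
Rounding up, n = 87.

n = 87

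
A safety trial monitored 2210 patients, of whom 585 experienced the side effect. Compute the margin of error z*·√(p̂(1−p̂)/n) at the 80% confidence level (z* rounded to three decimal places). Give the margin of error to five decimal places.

ME = 0.01203

p̂ = 585/2210 = 0.26471.
SE(p̂) = √(0.26471·0.73529/2210) = 0.009385.
z* = 1.282 at the 80% level.
Margin of error = z*·SE = 1.282 × 0.009385 = 0.01203.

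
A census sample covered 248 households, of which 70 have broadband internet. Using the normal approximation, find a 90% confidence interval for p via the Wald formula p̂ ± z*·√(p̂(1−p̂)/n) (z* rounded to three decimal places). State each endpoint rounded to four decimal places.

(0.2352, 0.3293)

Sample proportion p̂ = 70/248 = 0.28226.
Standard error of p̂: √(0.202588/248) = √0.000816889 = 0.028581.
For 90% confidence, z* = 1.645.
Margin = 1.645·0.028581 = 0.04702.
CI: 0.28226 ± 0.04702 = (0.2352, 0.3293).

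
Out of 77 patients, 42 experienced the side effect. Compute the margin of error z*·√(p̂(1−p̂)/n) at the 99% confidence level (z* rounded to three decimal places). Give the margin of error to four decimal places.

With x = 42 successes in n = 77, p̂ = 0.54545.
SE(p̂) = √(0.54545·0.45455/77) = 0.056744.
For 99% confidence, z* = 2.576.
ME = 2.576·0.056744 = 0.1462.

ME = 0.1462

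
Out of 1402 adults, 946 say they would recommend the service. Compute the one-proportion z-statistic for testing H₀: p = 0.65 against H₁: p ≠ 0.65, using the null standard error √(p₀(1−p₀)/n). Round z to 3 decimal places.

z = 1.943

p̂ = 946/1402 = 0.67475.
Null standard error: √(0.65·0.35/1402) = √0.000162268 = 0.012738.
z = (0.67475 − 0.65)/0.012738 = 0.02475/0.012738 = 1.943.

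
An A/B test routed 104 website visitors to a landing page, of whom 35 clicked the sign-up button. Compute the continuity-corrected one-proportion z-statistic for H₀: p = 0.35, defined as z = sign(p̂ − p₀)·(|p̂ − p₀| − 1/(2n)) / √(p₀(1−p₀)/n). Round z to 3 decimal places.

z = -0.185

Sample proportion p̂ = 35/104 = 0.33654. p̂ − p₀ = -0.013462.
Continuity correction 1/(2n) = 1/208 = 0.004808.
Corrected numerator: |-0.013462| − 0.004808 = 0.008654.
SE₀ = √(0.35·0.65/104) = 0.046771.
z = −0.008654/0.046771 = -0.185.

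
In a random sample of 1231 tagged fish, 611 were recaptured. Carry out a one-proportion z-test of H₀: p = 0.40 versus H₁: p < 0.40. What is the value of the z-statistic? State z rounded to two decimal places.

With x = 611 successes in n = 1231, p̂ = 0.49634.
Under H₀, SE = √(p₀(1−p₀)/n) = √(0.40·0.60/1231) = √0.000194963 = 0.013963.
z = (0.49634 − 0.40)/0.013963 = 0.09634/0.013963 = 6.90.

z = 6.90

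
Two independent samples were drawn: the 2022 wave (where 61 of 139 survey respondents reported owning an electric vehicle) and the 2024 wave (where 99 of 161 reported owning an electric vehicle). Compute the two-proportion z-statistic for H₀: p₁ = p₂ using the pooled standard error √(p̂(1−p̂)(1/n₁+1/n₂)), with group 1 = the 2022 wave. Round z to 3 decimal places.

Sample proportions: p̂₁ = 61/139 = 0.43885 and p̂₂ = 99/161 = 0.61491.
Pooling: p̂ = 160/300 = 0.53333.
SE = √[p̂(1−p̂)(1/n₁+1/n₂)] = √[0.53333·0.46667·(1/139+1/161)] ≈ 0.057762.
z = -0.17606/0.057762 = -3.048.

z = -3.048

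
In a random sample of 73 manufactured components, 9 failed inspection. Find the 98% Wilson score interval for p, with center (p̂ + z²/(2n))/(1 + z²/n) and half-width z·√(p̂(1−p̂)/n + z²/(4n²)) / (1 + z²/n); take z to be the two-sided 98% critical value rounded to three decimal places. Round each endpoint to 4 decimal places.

Here p̂ = 9/73 = 0.12329 and z = 2.326 (z² = 5.410276).
Denominator 1 + z²/n = 1 + 5.410276/73 = 1.074113.
Center = (0.12329 + 0.037057)/1.074113 = 0.14928.
Radicand: p̂(1−p̂)/n + z²/(4n²) = 0.001480655 + 0.000253813 = 0.001734468.
Half-width = z·√(radicand)/denom = 2.326·0.041647/1.074113 = 0.09019.
CI: 0.14928 ± 0.09019 = (0.0591, 0.2395).

(0.0591, 0.2395)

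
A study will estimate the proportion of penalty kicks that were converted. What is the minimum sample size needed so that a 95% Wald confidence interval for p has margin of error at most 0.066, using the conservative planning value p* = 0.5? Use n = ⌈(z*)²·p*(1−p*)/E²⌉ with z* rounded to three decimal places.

The 95% critical value is z* = 1.960.
p*(1−p*) = 0.50·0.50 = 0.2500.
Required n before rounding: 3.841600 × 0.2500 / 0.066² = 220.478.
Rounding up, n = 221.

n = 221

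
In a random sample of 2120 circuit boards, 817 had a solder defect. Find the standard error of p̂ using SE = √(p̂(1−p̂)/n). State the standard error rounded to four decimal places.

SE = 0.0106

Sample proportion p̂ = 817/2120 = 0.38538.
p̂(1−p̂) = 0.236862.
SE = √(0.236862/2120) = √0.000111727 = 0.0106.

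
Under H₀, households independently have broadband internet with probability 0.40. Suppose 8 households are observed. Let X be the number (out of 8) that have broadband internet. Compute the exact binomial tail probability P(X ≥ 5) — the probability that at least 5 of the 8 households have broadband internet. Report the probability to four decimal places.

P = 0.1737

X is binomial with n = 8 and p = 0.40.
P(X ≥ 5) = C(8,5)·0.40^5·0.60^3 + C(8,6)·0.40^6·0.60^2 + C(8,7)·0.40^7·0.60^1 + C(8,8)·0.40^8·0.60^0.
= 0.123863 + 0.041288 + 0.007864 + 0.000655 = 0.1737.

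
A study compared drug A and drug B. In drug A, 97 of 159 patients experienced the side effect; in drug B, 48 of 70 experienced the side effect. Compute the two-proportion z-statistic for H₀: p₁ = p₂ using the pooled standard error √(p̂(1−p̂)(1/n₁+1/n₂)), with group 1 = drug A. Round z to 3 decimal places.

Sample proportions: p̂₁ = 97/159 = 0.61006 and p̂₂ = 48/70 = 0.68571.
Pooled p̂ = (97+48)/(159+70) = 145/229 = 0.63319.
SE = √[p̂(1−p̂)(1/n₁+1/n₂)] = √[0.63319·0.36681·(1/159+1/70)] ≈ 0.069129.
z = -0.07565/0.069129 = -1.094.

z = -1.094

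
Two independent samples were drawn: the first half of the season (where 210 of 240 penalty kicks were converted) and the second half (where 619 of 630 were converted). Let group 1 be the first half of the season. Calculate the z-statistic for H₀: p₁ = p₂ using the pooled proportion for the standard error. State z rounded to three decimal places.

p̂₁ = 210/240 = 0.87500, p̂₂ = 619/630 = 0.98254.
Pooled p̂ = (210+619)/(240+630) = 829/870 = 0.95287.
SE = √[p̂(1−p̂)(1/n₁+1/n₂)] = √[0.95287·0.04713·(1/240+1/630)] ≈ 0.016074.
z = -0.10754/0.016074 = -6.690.

z = -6.690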